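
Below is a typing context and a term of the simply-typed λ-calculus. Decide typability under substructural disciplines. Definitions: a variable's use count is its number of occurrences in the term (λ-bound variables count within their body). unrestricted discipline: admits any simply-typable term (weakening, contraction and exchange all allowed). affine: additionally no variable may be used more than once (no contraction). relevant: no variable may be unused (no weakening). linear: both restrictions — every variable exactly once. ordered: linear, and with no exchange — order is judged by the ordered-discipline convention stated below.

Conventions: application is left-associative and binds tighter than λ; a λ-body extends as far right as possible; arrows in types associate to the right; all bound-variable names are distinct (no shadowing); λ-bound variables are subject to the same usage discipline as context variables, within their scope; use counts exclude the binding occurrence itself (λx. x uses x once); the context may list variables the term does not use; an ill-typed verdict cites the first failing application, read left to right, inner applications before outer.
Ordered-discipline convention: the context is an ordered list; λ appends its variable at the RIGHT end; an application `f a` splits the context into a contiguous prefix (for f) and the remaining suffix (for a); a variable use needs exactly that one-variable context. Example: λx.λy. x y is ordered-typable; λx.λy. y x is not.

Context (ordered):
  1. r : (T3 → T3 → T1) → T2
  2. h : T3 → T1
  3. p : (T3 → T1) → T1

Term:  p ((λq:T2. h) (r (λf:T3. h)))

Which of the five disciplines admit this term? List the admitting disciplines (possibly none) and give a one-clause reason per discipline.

admitted by: unrestricted
variable uses: r: 1, h: 2, p: 1, q [bound]: 0, f [bound]: 0
order of uses: p, h, r, h
typing: ✓ — T1
ordered: ✗ — repeated use of h ×2; q, f never used (weakening)
linear: ✗ — repeated use of h ×2; q, f never used (weakening)
affine: ✗ — repeated use of h ×2
relevant: ✗ — q, f never used (weakening)
unrestricted: ✓ — well-typed at T1; no restrictions here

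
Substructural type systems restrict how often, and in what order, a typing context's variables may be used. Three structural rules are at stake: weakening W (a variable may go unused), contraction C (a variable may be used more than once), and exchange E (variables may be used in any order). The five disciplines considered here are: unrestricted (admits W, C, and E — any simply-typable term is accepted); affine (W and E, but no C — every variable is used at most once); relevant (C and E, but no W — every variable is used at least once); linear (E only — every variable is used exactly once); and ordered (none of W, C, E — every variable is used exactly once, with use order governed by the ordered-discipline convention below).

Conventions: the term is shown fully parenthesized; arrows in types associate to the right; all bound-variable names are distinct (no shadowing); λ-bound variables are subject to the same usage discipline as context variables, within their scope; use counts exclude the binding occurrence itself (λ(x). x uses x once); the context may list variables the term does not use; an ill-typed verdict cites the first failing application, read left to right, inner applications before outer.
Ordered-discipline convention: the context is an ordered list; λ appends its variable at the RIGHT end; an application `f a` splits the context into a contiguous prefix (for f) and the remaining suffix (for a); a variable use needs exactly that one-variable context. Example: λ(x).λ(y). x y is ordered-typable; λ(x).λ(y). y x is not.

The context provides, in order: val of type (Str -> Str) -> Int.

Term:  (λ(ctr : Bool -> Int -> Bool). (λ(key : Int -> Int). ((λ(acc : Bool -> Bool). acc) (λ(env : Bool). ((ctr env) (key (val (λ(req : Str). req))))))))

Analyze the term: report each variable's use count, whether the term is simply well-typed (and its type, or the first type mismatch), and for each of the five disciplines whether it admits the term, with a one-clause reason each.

counts: val: 1×; ctr (bound): 1×; key (bound): 1×; acc (bound): 1×; env (bound): 1×; req (bound): 1×
use order (left to right): acc, ctr, env, key, val, req
typing: well-typed at (Bool -> Int -> Bool) -> (Int -> Int) -> Bool -> Bool
ordered: ✗ — no ordered split (uses run acc, ctr, env, key, val, req)
linear: ✓ — single use per variable (val, ctr, key, acc, env, req)
affine: ✓ — none of val, ctr, key, acc, env, req used more than once
relevant: ✓ — at least one use each (val, ctr, key, acc, env, req)
unrestricted: ✓ — well-typed at (Bool -> Int -> Bool) -> (Int -> Int) -> Bool -> Bool; no restrictions here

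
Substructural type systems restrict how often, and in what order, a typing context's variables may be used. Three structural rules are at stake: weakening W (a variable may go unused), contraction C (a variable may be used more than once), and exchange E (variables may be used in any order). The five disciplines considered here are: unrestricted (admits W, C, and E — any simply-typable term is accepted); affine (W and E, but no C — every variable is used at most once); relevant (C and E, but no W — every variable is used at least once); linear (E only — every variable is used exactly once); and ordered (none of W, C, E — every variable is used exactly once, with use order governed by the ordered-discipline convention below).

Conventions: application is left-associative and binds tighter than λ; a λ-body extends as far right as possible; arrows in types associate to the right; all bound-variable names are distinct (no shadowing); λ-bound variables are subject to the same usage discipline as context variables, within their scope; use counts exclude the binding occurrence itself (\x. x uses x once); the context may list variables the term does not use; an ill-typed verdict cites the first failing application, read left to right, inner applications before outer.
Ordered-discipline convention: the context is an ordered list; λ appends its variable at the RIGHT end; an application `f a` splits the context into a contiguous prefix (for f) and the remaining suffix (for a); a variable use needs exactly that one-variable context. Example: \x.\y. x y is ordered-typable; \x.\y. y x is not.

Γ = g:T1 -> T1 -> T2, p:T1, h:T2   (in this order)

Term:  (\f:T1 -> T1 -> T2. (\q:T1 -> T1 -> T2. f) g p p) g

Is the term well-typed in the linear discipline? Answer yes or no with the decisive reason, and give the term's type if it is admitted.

no — repeated use of g ×2, p ×2; unused: h, q — weakening required
counts: g: 2, p: 2, h: 0, f (bound): 1, q (bound): 0
use order (left to right): f, g, p, p, g
typing: well-typed at T2
across the five disciplines: ordered ✗ · linear ✗ · affine ✗ · relevant ✗ · unrestricted ✓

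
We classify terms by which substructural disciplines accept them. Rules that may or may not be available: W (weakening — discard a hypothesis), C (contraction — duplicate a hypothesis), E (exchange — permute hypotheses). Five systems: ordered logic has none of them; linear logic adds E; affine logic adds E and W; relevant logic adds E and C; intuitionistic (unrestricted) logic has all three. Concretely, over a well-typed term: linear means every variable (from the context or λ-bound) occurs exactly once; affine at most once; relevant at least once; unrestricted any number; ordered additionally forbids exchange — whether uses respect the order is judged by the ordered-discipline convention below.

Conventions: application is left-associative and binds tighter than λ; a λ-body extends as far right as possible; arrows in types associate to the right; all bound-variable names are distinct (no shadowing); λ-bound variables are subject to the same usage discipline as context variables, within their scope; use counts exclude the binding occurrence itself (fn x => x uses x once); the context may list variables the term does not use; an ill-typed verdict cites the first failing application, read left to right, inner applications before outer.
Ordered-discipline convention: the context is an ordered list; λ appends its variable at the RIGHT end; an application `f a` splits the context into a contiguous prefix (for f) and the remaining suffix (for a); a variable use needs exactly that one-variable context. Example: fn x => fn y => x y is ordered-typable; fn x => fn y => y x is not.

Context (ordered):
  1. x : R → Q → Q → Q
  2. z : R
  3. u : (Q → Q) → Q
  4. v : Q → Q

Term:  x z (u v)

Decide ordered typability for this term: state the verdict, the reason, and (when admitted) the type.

yes — one use each (x, z, u, v); ordered split holds; term : Q → Q
variable uses: x: 1; z: 1; u: 1; v: 1
order of uses: x, z, u, v
typing: ✓ — Q → Q
per-discipline verdicts: ordered ✓ | linear ✓ | affine ✓ | relevant ✓ | unrestricted ✓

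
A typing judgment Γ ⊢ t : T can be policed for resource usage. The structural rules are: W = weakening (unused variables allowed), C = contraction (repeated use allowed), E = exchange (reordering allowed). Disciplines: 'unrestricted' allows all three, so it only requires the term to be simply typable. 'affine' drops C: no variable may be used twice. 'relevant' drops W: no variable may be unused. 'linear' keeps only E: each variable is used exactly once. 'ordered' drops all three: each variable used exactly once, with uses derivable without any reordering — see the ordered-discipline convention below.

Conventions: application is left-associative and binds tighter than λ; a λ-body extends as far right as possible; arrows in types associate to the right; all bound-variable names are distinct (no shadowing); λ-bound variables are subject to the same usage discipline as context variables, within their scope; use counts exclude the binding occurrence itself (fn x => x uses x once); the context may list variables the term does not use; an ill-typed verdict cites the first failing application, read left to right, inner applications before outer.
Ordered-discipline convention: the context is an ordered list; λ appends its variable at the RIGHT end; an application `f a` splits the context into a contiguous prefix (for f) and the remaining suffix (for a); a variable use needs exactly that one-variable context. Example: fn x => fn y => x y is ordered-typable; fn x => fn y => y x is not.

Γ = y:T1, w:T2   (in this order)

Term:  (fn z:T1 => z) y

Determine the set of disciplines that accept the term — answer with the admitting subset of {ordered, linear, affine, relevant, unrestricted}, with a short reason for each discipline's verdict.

admitted in: affine, unrestricted
usage: y=1, w=0, z [bound]=1
left-to-right use order: z, y
typing: the term checks, with type T1
ordered ✗ (needs weakening: w unused)
linear ✗ (needs weakening: w unused)
affine ✓ (none of y, w, z used more than once)
relevant ✗ (needs weakening: w unused)
unrestricted ✓ (type-checks (T1) and nothing is barred)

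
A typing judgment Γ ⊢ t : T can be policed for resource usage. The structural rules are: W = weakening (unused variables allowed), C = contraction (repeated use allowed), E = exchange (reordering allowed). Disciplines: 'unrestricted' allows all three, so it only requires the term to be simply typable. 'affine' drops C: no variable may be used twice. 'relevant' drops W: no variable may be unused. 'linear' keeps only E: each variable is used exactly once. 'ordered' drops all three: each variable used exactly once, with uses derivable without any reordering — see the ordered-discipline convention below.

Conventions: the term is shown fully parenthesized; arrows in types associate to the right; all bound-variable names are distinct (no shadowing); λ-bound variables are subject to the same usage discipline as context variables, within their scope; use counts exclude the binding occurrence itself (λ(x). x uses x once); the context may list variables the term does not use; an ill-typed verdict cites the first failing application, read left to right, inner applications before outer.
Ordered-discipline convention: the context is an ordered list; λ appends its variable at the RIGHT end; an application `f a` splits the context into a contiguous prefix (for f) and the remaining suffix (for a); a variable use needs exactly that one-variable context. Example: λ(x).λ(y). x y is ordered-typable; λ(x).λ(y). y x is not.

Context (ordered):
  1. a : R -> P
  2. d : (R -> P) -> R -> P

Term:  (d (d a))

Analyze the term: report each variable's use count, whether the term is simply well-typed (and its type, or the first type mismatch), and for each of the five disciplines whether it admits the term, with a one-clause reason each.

usage: a ×1; d ×2
uses in reading order: d, d, a
typing: well-typed at R -> P
ordered ✗ (d ×2 used more than once (contraction))
linear ✗ (d ×2 used more than once (contraction))
affine ✗ (d ×2 used more than once (contraction))
relevant ✓ (every one of a, d appears)
unrestricted ✓ (type-checks (R -> P) and nothing is barred)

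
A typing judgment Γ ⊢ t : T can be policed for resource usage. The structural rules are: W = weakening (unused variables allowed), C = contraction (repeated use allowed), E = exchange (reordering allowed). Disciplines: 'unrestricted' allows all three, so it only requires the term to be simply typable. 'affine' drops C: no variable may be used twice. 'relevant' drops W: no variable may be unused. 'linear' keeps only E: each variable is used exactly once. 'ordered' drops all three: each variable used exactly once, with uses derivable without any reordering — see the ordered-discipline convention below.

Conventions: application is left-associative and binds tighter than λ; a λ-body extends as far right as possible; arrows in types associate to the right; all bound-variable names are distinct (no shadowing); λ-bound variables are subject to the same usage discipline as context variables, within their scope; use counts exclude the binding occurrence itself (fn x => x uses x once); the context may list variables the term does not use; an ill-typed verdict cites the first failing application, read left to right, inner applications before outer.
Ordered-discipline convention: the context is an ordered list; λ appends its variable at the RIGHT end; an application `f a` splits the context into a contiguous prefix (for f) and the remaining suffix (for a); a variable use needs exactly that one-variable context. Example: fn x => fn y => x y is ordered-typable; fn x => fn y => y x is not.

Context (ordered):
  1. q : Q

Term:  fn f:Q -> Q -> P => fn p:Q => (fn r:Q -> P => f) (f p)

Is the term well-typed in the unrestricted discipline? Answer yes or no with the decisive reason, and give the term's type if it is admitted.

yes — simply typable at (Q -> Q -> P) -> Q -> Q -> Q -> P; W, C, E all held; term : (Q -> Q -> P) -> Q -> Q -> Q -> P
use counts: q=0, f (bound)=2, p (bound)=1, r (bound)=0
uses in reading order: f, f, p
typing: well-typed at (Q -> Q -> P) -> Q -> Q -> Q -> P
all disciplines: ordered ✗ | linear ✗ | affine ✗ | relevant ✗ | unrestricted ✓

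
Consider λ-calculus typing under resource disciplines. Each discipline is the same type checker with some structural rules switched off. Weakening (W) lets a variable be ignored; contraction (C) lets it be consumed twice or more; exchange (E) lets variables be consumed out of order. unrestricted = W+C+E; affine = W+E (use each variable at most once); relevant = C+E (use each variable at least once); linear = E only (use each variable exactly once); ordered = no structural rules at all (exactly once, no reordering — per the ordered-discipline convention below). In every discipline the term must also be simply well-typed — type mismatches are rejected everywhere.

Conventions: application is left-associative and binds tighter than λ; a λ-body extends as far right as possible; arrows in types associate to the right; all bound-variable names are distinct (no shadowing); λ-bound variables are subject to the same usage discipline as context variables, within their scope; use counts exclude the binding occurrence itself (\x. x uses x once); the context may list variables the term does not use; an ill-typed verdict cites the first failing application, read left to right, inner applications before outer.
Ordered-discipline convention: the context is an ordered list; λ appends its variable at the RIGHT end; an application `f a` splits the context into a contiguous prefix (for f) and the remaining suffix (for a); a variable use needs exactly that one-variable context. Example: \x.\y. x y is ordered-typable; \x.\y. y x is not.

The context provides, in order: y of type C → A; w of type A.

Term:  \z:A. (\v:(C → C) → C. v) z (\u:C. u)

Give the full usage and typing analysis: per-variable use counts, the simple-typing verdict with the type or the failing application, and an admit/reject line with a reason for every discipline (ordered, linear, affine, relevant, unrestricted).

usage: y: 0; w: 0; z (bound): 1; v (bound): 1; u (bound): 1
uses in reading order: v, z, u
typing: ill-typed: a function awaiting (C → C) → C gets A
ordered: ✗ — a type mismatch blocks all five
linear: ✗ — the type mismatch rejects it
affine: ✗ — not simply typable
relevant: ✗ — fails simple typing
unrestricted: ✗ — a type mismatch blocks all five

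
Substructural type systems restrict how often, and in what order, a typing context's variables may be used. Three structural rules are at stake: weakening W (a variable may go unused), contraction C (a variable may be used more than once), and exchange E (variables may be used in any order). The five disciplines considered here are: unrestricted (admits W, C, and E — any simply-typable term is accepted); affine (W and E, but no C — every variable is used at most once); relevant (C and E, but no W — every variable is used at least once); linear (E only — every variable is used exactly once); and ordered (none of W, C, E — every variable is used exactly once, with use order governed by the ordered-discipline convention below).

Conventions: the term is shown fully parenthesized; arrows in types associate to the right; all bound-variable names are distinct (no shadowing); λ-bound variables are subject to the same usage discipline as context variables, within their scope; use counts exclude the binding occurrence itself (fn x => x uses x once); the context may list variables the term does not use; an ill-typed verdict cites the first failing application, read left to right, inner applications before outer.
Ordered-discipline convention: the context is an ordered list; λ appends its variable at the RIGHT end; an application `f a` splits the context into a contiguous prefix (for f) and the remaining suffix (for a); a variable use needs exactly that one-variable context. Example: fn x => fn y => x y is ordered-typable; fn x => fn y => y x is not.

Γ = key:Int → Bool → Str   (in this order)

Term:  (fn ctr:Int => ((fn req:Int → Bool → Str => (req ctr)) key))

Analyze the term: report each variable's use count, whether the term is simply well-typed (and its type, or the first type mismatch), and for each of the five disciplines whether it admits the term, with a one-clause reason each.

use counts: key=1; ctr [bound]=1; req [bound]=1
use order (left to right): req, ctr, key
typing: ✓ — Int → Bool → Str
ordered: ✗ — use order req, ctr, key needs exchange
linear: ✓ — exactly-once usage across key, ctr, req
affine: ✓ — at most one use each (key, ctr, req)
relevant: ✓ — none of key, ctr, req goes unused
unrestricted: ✓ — simply typable at Int → Bool → Str; W, C, E all held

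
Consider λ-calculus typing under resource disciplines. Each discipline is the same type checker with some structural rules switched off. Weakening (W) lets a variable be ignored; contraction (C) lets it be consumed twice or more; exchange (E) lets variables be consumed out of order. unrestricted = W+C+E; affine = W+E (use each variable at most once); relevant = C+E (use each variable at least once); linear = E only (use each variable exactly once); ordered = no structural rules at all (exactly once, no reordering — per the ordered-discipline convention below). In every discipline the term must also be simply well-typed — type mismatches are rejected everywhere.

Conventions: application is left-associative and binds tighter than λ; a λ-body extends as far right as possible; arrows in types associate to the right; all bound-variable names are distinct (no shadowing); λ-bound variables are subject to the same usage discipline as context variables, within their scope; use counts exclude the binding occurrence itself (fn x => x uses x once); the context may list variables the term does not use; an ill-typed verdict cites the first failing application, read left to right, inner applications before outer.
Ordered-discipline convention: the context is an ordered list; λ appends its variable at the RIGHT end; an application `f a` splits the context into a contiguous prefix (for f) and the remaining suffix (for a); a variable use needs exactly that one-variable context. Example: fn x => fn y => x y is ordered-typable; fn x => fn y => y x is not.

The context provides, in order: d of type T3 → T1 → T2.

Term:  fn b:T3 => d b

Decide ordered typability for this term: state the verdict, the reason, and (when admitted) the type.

yes — single-use (d, b), ordered derivation ok; term : T3 → T1 → T2
usage: d=1, b (bound)=1
left-to-right use order: d, b
typing: well-typed — term : T3 → T1 → T2
all disciplines: ordered ✓ · linear ✓ · affine ✓ · relevant ✓ · unrestricted ✓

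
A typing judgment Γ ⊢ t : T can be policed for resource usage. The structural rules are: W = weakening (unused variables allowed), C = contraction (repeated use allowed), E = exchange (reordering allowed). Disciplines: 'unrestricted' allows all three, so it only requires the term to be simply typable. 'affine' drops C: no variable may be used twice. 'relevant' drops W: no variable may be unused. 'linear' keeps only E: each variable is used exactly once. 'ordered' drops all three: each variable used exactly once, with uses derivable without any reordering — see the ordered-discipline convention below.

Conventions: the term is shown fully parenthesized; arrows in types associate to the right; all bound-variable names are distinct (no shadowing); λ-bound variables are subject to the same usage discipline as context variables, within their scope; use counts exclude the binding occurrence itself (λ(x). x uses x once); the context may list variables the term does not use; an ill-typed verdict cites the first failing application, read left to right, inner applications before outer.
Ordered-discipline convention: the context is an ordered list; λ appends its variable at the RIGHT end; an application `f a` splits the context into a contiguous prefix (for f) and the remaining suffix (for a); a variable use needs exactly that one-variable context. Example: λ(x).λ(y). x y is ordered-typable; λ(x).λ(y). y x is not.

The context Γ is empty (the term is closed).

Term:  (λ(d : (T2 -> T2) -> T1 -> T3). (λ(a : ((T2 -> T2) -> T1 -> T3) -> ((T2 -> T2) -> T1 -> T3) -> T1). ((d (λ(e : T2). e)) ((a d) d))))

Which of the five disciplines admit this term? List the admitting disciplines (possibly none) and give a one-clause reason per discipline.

admitting disciplines: relevant, unrestricted
usage: d (λ-bound): 3, a (λ-bound): 1, e (λ-bound): 1
uses in reading order: d, e, a, d, d
typing: well-typed — term : ((T2 -> T2) -> T1 -> T3) -> (((T2 -> T2) -> T1 -> T3) -> ((T2 -> T2) -> T1 -> T3) -> T1) -> T3
ordered: ✗ — d ×3 used more than once (contraction)
linear: ✗ — d ×3 used more than once (contraction)
affine: ✗ — d ×3 used more than once (contraction)
relevant: ✓ — none of d, a, e goes unused
unrestricted: ✓ — typability at ((T2 -> T2) -> T1 -> T3) -> (((T2 -> T2) -> T1 -> T3) -> ((T2 -> T2) -> T1 -> T3) -> T1) -> T3 is all that's needed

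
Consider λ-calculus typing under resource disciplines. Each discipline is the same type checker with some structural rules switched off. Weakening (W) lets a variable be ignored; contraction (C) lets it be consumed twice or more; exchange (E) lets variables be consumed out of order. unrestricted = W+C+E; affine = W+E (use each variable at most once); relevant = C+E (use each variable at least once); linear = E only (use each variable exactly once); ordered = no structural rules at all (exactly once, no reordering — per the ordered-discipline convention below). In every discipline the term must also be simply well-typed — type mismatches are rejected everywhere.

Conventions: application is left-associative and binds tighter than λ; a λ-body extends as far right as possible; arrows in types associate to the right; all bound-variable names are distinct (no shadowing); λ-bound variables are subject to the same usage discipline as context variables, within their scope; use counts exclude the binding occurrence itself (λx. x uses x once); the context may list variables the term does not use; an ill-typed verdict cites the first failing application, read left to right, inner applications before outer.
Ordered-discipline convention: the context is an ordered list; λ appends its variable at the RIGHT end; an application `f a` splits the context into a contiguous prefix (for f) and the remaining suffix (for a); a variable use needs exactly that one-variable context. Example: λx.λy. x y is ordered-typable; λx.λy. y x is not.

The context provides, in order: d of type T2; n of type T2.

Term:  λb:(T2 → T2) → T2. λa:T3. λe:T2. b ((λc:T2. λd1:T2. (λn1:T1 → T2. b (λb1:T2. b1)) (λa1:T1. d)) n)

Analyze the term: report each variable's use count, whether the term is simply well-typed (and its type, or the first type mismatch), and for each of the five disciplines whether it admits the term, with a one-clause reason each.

use counts: d=1, n=1, b (λ-bound)=2, a (λ-bound)=0, e (λ-bound)=0, c (λ-bound)=0, d1 (λ-bound)=0, n1 (λ-bound)=0, b1 (λ-bound)=1, a1 (λ-bound)=0
left-to-right use order: b, b, b1, d, n
typing: well-typed at ((T2 → T2) → T2) → T3 → T2 → T2
ordered: ✗ — uses contraction: b ×2; a, e, c, d1, n1, a1 never used (weakening)
linear: ✗ — uses contraction: b ×2; a, e, c, d1, n1, a1 never used (weakening)
affine: ✗ — uses contraction: b ×2
relevant: ✗ — a, e, c, d1, n1, a1 never used (weakening)
unrestricted: ✓ — typability at ((T2 → T2) → T2) → T3 → T2 → T2 is all that's needed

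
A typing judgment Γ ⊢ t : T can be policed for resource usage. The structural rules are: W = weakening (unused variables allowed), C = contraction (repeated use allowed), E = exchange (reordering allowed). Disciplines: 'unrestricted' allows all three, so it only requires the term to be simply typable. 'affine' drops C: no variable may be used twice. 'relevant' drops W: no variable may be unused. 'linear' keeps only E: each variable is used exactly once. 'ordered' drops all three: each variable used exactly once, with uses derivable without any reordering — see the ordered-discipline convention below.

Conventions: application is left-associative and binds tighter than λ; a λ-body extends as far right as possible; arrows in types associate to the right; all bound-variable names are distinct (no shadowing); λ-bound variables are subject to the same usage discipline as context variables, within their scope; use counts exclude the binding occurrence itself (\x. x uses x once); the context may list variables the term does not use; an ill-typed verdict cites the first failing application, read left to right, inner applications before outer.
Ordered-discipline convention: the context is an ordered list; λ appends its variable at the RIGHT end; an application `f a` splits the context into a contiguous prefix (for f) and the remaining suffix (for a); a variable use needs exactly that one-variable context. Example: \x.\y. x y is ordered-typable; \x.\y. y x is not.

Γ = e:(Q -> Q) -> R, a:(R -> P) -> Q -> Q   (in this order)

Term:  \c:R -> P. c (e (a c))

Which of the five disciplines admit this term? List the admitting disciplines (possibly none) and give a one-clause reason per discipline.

accepted by: relevant, unrestricted
usage: e=1; a=1; c (bound)=2
order of uses: c, e, a, c
typing: well-typed at (R -> P) -> P
ordered: ✗ — repeated use of c ×2
linear: ✗ — repeated use of c ×2
affine: ✗ — repeated use of c ×2
relevant: ✓ — every one of e, a, c appears
unrestricted: ✓ — simply typable at (R -> P) -> P; W, C, E all held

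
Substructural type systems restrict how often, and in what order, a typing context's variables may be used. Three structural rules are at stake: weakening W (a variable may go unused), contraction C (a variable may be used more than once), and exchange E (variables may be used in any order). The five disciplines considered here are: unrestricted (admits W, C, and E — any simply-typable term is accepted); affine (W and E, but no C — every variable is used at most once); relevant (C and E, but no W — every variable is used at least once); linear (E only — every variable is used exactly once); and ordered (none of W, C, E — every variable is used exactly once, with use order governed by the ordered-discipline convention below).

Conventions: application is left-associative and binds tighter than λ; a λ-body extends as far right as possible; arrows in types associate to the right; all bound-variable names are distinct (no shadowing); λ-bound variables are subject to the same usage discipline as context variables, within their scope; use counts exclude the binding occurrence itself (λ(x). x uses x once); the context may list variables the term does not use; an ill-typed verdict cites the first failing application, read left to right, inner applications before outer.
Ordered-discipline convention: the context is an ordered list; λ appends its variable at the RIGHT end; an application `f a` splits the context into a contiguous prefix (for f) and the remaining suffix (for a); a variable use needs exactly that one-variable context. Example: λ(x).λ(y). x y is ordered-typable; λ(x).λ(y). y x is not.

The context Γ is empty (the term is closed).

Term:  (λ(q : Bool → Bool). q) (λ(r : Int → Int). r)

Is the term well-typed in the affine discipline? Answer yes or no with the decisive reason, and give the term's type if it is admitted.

no — a type mismatch blocks all five
usage: q (λ-bound)=1, r (λ-bound)=1
use order (left to right): q, r
typing: ill-typed: argument of type (Int → Int) → Int → Int where Bool → Bool is required
all disciplines: ordered ✗, linear ✗, affine ✗, relevant ✗, unrestricted ✗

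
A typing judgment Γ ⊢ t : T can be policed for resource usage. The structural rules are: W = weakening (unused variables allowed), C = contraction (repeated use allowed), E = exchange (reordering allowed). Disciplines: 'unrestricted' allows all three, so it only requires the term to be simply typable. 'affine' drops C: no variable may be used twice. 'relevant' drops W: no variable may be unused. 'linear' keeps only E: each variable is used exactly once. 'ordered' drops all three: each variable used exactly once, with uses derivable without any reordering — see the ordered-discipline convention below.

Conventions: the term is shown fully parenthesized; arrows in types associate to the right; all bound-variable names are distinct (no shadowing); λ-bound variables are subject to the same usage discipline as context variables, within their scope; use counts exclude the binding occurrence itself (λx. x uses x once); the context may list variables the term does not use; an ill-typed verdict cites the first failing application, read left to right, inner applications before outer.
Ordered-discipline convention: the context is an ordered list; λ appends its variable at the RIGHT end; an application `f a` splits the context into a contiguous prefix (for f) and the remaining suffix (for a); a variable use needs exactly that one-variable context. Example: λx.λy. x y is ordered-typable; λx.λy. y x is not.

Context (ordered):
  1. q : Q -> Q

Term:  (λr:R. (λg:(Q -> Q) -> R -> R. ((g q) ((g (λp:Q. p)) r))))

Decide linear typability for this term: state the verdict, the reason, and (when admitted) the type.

no — g ×2 used more than once (contraction)
use counts: q: 1×; r [bound]: 1×; g [bound]: 2×; p [bound]: 1×
uses in reading order: g, q, g, p, r
typing: ✓ — R -> ((Q -> Q) -> R -> R) -> R
across the five disciplines: ordered ✗; linear ✗; affine ✗; relevant ✓; unrestricted ✓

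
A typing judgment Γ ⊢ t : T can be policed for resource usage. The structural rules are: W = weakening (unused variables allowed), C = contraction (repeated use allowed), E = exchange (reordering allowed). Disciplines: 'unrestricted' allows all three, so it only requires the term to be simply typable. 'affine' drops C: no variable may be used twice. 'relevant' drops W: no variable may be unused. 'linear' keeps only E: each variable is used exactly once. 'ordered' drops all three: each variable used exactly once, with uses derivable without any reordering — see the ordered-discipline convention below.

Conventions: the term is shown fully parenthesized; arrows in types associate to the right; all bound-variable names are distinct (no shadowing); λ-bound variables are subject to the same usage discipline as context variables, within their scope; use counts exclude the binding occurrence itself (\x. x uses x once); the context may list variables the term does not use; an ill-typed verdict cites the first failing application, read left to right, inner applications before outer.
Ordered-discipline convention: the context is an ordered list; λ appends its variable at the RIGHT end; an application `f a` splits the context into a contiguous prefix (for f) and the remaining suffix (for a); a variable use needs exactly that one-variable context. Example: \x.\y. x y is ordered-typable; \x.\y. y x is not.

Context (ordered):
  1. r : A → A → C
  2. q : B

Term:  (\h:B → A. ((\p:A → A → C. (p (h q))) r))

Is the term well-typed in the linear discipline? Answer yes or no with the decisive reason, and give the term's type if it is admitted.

yes — exactly-once usage across r, q, h, p; term : (B → A) → A → C
counts: r: 1×, q: 1×, h [bound]: 1×, p [bound]: 1×
use order (left to right): p, h, q, r
typing: the term checks, with type (B → A) → A → C
per-discipline verdicts: ordered ✗ | linear ✓ | affine ✓ | relevant ✓ | unrestricted ✓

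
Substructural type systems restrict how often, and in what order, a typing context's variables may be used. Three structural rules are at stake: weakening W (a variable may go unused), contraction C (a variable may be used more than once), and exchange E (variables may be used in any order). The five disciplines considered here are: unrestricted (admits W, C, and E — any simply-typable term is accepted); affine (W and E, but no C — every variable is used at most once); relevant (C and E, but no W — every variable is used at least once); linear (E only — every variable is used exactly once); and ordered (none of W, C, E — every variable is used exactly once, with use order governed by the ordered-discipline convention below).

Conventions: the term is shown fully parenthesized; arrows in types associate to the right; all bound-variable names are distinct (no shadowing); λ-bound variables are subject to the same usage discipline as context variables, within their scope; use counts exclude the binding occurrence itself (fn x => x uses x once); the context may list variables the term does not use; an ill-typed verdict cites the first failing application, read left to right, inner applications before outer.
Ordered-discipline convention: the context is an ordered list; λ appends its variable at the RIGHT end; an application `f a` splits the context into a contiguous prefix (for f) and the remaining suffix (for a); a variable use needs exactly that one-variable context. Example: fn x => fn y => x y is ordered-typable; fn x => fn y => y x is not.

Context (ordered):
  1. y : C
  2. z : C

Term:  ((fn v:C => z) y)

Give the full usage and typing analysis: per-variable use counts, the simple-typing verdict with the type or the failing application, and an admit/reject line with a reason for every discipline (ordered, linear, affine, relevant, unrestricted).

use counts: y: 1; z: 1; v [bound]: 0
use order (left to right): z, y
typing: the term checks, with type C
ordered: ✗ — v never used (weakening)
linear: ✗ — v never used (weakening)
affine: ✓ — y, z, v: no repeats, contraction unneeded
relevant: ✗ — v never used (weakening)
unrestricted: ✓ — well-typed at C; no restrictions here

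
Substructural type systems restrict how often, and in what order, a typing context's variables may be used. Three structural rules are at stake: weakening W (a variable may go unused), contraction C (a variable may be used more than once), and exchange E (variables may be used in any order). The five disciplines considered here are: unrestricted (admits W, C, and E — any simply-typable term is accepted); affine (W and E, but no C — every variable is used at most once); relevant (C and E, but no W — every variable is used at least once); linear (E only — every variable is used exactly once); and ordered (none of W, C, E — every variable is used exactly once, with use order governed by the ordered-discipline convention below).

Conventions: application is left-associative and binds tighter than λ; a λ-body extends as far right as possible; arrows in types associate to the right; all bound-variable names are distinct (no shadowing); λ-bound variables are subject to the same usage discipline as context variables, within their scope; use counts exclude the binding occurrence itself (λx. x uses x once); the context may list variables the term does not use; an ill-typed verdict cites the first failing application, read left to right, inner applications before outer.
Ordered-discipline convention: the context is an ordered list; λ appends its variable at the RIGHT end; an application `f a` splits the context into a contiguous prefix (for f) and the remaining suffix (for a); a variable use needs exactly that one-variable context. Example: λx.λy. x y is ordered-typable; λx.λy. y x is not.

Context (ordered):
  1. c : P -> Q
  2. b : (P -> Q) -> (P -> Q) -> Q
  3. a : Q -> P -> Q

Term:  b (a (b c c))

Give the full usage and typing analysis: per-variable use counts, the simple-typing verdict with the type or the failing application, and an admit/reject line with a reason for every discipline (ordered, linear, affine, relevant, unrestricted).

usage: c=2, b=2, a=1
uses in reading order: b, a, b, c, c
typing: ✓ — (P -> Q) -> Q
ordered ✗ (needs contraction — c ×2, b ×2)
linear ✗ (needs contraction — c ×2, b ×2)
affine ✗ (needs contraction — c ×2, b ×2)
relevant ✓ (every one of c, b, a appears)
unrestricted ✓ (typability at (P -> Q) -> Q is all that's needed)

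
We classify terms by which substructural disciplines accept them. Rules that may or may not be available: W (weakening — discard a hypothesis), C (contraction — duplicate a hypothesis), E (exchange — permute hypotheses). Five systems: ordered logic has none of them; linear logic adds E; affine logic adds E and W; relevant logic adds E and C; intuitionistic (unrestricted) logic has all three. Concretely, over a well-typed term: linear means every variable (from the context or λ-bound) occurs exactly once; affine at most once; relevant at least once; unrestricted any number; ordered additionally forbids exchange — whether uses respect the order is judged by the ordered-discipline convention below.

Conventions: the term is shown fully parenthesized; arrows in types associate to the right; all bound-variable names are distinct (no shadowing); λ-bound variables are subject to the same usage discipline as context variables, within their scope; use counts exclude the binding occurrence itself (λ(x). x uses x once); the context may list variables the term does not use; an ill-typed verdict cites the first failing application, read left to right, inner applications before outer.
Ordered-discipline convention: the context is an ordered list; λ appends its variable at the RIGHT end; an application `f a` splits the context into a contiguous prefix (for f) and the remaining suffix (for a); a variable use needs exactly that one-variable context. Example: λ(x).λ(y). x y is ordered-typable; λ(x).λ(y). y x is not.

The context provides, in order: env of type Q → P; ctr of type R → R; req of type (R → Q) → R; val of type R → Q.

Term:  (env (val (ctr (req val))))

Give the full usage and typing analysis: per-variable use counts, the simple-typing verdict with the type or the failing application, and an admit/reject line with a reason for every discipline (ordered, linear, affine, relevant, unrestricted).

usage: env ×1, ctr ×1, req ×1, val ×2
uses in reading order: env, val, ctr, req, val
typing: the term checks, with type P
ordered: ✗, uses contraction: val ×2
linear: ✗, uses contraction: val ×2
affine: ✗, uses contraction: val ×2
relevant: ✓, at least one use each (env, ctr, req, val)
unrestricted: ✓, typability at P is all that's needed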